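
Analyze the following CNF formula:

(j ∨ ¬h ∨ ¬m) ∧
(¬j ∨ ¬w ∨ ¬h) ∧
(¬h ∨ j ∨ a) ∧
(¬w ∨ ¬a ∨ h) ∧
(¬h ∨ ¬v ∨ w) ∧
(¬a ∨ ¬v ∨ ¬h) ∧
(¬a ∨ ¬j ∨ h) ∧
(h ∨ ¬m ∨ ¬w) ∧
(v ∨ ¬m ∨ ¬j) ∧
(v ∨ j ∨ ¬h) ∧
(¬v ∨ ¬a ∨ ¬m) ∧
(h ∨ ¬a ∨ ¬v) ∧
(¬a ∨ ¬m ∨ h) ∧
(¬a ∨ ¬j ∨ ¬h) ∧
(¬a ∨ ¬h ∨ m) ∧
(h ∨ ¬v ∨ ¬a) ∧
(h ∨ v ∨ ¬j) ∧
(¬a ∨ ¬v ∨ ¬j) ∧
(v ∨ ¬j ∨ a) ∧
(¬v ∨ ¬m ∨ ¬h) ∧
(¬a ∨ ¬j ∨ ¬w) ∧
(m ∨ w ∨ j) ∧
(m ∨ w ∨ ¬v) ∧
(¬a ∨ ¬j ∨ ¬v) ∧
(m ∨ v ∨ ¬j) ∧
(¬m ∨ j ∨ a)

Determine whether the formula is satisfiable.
Yes

Yes, the formula is satisfiable.

One satisfying assignment is: j=False, m=False, w=True, h=False, a=False, v=False

Verification: With this assignment, all 26 clauses evaluate to true.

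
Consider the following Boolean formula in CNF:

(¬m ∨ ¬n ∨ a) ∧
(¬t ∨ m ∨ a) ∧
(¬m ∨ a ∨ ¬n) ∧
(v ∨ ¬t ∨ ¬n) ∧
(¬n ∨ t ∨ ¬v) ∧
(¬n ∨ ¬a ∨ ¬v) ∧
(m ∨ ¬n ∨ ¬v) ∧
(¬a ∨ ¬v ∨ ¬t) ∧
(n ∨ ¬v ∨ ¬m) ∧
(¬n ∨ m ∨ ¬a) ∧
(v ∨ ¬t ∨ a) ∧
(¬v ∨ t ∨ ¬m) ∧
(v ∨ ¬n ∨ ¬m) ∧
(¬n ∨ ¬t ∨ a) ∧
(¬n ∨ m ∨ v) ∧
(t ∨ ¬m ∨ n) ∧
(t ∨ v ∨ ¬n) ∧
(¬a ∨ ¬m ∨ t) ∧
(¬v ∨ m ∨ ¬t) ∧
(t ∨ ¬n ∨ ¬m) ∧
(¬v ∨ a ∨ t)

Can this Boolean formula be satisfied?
Yes

Yes, the formula is satisfiable.

One satisfying assignment is: n=False, a=False, v=False, m=False, t=False

Verification: With this assignment, all 21 clauses evaluate to true.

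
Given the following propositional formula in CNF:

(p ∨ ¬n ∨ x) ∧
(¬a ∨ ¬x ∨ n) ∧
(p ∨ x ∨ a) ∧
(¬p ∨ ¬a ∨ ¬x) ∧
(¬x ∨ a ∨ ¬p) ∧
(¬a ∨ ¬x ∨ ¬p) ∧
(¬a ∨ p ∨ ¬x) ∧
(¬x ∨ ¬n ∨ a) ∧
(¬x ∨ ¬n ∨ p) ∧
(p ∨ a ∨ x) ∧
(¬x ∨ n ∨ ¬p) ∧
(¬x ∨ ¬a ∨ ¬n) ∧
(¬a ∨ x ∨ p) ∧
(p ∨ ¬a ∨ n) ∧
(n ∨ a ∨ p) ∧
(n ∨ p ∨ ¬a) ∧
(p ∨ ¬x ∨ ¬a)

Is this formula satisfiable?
Yes

Yes, the formula is satisfiable.

One satisfying assignment is: n=False, p=True, x=False, a=False

Verification: With this assignment, all 17 clauses evaluate to true.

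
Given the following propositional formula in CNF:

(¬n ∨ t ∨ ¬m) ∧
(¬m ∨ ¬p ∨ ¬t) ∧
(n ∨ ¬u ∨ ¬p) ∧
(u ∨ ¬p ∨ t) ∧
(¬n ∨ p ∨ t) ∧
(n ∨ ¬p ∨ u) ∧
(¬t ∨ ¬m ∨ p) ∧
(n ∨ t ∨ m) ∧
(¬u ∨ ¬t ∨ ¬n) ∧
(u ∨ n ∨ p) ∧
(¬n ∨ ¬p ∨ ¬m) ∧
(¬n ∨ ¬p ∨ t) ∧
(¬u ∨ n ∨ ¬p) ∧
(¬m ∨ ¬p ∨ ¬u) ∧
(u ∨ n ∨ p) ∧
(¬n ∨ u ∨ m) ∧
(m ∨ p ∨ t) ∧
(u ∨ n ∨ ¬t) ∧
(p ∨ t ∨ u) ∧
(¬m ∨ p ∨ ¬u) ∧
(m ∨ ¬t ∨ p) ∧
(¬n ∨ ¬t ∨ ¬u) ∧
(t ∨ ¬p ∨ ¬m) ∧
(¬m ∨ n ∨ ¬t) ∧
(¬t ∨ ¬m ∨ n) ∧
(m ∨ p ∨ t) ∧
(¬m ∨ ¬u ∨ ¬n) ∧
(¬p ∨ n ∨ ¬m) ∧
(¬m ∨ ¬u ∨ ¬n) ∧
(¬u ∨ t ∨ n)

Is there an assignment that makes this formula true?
No

No, the formula is not satisfiable.

No assignment of truth values to the variables can make all 30 clauses true simultaneously.

The formula is UNSAT (unsatisfiable).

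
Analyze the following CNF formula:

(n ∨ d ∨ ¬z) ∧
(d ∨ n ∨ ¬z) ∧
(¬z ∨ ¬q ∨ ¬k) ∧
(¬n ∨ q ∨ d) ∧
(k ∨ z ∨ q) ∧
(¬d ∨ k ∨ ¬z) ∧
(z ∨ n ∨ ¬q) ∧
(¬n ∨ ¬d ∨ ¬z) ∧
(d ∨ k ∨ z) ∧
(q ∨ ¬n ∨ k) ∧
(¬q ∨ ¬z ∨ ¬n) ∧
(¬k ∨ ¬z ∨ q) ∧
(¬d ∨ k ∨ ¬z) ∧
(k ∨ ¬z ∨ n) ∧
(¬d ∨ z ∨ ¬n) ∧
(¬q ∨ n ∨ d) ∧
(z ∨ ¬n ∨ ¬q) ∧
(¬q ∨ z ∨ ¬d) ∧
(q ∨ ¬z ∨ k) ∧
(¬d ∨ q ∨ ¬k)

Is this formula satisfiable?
Yes

Yes, the formula is satisfiable.

One satisfying assignment is: q=False, n=False, z=False, k=True, d=False

Verification: With this assignment, all 20 clauses evaluate to true.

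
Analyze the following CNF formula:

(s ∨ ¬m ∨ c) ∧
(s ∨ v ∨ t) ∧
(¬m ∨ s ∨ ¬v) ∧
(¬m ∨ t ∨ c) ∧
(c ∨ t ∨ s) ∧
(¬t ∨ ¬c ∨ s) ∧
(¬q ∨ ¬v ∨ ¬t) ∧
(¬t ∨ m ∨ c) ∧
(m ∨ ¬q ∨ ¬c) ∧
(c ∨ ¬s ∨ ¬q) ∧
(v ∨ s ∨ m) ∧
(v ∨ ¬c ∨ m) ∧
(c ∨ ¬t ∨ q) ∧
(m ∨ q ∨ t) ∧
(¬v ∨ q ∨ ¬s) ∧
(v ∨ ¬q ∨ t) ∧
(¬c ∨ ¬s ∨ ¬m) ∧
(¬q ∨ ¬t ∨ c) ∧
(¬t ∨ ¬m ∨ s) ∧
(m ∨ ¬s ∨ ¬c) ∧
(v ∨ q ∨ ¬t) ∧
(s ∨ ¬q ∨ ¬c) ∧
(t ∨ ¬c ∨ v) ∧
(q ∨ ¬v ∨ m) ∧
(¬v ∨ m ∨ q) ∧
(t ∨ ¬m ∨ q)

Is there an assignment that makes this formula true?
No

No, the formula is not satisfiable.

No assignment of truth values to the variables can make all 26 clauses true simultaneously.

The formula is UNSAT (unsatisfiable).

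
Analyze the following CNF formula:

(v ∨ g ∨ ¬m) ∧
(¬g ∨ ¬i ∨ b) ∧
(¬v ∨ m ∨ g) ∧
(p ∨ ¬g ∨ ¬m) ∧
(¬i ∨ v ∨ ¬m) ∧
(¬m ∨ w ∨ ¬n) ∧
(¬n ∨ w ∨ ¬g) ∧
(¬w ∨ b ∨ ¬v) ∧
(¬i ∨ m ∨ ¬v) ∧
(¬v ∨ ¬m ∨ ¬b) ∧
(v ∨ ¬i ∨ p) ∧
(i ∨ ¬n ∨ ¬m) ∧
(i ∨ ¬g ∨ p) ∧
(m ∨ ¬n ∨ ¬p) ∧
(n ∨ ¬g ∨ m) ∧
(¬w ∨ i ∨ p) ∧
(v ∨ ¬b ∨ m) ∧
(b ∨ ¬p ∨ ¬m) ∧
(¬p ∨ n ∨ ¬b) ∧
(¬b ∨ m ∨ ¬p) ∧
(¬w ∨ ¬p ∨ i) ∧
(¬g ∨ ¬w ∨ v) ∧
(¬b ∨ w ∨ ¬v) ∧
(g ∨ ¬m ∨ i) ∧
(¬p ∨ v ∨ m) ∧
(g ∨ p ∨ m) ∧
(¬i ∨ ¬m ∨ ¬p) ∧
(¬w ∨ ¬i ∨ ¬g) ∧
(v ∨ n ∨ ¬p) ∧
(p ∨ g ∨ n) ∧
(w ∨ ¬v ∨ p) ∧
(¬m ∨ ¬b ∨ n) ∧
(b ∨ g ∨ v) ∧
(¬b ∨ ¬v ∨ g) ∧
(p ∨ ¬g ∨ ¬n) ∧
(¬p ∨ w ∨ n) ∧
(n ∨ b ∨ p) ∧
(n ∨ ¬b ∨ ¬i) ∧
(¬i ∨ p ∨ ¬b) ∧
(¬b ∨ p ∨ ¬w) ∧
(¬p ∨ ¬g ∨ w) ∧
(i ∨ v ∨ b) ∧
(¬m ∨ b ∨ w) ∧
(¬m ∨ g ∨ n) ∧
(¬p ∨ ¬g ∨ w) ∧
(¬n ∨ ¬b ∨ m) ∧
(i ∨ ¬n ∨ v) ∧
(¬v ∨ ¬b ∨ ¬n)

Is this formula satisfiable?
No

No, the formula is not satisfiable.

No assignment of truth values to the variables can make all 48 clauses true simultaneously.

The formula is UNSAT (unsatisfiable).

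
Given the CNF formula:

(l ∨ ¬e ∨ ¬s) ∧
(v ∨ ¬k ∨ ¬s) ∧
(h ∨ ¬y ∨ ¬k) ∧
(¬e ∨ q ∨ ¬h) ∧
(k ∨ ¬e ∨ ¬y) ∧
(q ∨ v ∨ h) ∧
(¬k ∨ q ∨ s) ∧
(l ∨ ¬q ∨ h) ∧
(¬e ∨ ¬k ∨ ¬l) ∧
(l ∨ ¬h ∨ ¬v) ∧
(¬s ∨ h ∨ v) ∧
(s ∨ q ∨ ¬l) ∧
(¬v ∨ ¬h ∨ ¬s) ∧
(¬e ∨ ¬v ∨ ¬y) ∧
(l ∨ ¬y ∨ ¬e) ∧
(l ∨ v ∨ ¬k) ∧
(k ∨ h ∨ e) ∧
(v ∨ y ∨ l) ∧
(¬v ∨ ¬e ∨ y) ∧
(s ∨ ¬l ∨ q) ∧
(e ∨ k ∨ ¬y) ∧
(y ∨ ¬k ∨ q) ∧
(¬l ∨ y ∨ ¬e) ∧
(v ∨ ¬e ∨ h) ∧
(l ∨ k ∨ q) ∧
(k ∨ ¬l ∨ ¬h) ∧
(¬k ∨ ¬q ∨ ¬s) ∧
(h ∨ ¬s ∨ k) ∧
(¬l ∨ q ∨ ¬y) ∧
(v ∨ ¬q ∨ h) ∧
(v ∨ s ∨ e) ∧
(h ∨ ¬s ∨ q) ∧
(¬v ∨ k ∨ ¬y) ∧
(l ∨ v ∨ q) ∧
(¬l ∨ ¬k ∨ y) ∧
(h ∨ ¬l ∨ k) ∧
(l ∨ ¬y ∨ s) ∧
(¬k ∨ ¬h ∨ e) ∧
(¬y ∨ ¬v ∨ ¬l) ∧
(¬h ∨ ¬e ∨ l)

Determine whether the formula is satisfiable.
No

No, the formula is not satisfiable.

No assignment of truth values to the variables can make all 40 clauses true simultaneously.

The formula is UNSAT (unsatisfiable).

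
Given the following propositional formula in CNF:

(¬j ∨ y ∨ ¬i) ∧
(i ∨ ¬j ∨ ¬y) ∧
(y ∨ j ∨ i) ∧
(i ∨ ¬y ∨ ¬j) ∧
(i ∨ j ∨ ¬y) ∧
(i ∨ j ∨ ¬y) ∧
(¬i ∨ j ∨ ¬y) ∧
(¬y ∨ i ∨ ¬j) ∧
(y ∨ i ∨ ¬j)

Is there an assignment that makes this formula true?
Yes

Yes, the formula is satisfiable.

One satisfying assignment is: i=True, j=True, y=True

Verification: With this assignment, all 9 clauses evaluate to true.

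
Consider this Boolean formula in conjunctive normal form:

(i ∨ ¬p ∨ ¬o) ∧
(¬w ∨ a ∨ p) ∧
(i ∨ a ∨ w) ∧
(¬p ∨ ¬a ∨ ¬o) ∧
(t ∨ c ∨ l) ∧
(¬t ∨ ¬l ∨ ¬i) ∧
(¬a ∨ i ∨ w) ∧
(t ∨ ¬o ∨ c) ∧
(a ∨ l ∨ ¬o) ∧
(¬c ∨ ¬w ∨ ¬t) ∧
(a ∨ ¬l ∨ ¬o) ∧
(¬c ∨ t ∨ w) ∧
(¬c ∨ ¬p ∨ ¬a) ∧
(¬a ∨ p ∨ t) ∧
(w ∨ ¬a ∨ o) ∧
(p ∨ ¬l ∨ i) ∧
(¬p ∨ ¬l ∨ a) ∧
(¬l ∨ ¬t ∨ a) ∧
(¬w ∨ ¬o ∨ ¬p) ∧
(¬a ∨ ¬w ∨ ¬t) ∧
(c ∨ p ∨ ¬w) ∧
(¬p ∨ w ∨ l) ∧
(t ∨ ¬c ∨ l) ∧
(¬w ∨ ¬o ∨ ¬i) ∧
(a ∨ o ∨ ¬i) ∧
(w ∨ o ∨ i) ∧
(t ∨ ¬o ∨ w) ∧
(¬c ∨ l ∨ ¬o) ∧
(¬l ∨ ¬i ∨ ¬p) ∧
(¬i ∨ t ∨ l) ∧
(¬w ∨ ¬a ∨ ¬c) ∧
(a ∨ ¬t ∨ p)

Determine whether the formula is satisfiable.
Yes

Yes, the formula is satisfiable.

One satisfying assignment is: l=True, w=True, p=True, o=False, i=False, t=False, c=False, a=True

Verification: With this assignment, all 32 clauses evaluate to true.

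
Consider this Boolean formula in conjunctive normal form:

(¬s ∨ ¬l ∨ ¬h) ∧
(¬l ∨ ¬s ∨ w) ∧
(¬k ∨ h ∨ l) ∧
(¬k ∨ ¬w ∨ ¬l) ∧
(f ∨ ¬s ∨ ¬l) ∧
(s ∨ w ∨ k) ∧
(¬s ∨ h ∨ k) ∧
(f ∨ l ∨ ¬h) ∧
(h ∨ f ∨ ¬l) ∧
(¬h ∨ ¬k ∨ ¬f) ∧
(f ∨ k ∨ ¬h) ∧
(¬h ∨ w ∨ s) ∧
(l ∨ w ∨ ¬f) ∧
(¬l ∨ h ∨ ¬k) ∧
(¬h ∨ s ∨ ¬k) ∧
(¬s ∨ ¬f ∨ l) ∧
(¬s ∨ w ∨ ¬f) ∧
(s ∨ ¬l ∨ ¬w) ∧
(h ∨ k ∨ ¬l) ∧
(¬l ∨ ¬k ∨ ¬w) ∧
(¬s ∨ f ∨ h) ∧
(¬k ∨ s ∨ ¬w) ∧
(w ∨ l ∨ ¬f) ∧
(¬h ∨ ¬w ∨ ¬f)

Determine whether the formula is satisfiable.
Yes

Yes, the formula is satisfiable.

One satisfying assignment is: l=False, f=False, h=False, k=False, w=True, s=False

Verification: With this assignment, all 24 clauses evaluate to true.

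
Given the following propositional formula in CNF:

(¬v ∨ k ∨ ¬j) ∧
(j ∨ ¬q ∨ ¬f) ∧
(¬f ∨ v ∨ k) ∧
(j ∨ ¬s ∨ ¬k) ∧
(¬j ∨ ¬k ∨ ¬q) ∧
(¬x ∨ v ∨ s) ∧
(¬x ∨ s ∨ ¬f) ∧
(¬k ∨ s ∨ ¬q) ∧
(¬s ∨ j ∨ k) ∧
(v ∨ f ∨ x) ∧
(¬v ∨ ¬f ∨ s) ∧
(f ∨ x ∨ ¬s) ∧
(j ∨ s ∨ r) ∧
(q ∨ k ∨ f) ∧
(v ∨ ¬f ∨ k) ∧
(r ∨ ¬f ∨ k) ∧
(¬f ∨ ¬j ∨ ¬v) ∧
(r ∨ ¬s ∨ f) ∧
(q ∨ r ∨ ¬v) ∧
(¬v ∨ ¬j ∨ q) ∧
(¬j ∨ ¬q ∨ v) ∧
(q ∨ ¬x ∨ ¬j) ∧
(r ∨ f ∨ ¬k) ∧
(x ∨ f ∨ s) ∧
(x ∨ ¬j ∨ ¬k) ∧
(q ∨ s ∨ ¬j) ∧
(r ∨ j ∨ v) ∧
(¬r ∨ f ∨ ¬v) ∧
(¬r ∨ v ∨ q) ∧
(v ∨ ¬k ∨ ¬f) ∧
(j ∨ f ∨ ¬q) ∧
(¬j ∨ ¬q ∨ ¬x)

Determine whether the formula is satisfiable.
No

No, the formula is not satisfiable.

No assignment of truth values to the variables can make all 32 clauses true simultaneously.

The formula is UNSAT (unsatisfiable).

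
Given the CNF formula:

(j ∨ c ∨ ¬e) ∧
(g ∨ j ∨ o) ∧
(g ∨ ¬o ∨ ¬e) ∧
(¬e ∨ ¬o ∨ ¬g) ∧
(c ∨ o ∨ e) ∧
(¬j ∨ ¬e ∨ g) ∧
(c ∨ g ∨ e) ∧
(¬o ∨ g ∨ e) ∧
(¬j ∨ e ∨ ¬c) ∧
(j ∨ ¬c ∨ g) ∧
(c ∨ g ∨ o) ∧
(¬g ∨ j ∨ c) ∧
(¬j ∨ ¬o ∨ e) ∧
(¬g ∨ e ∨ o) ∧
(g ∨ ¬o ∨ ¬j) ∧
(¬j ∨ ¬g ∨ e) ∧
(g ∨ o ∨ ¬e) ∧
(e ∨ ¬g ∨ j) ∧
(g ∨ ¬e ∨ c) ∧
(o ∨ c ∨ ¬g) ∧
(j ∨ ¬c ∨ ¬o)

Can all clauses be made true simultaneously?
Yes

Yes, the formula is satisfiable.

One satisfying assignment is: g=True, e=True, o=False, j=False, c=True

Verification: With this assignment, all 21 clauses evaluate to true.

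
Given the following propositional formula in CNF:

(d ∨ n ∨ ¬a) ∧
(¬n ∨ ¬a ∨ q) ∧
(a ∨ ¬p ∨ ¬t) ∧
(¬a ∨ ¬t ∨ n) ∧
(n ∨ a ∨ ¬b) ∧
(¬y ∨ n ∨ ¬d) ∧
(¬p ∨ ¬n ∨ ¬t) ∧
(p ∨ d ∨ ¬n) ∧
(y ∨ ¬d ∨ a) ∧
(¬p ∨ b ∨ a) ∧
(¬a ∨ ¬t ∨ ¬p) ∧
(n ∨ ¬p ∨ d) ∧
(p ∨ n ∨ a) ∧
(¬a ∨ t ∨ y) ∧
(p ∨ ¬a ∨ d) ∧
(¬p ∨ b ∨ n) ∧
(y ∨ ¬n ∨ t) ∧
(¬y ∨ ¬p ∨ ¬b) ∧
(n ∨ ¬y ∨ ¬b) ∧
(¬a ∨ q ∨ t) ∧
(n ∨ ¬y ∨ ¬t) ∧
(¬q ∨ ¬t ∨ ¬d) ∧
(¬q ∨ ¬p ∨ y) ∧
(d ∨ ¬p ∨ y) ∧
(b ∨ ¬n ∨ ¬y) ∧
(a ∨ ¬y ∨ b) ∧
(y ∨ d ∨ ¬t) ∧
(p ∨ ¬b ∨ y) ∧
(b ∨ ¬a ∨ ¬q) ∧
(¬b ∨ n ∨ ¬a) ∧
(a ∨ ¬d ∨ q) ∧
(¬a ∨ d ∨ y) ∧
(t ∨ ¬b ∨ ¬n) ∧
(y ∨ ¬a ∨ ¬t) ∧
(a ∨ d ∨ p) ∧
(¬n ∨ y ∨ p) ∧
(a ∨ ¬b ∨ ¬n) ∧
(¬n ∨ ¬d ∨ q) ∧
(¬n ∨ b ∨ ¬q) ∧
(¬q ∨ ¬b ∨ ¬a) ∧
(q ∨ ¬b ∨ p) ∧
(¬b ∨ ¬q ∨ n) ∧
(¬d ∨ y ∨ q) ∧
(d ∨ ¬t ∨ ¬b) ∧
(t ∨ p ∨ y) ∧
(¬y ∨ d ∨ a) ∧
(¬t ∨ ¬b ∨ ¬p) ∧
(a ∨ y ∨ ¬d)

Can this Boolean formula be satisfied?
No

No, the formula is not satisfiable.

No assignment of truth values to the variables can make all 48 clauses true simultaneously.

The formula is UNSAT (unsatisfiable).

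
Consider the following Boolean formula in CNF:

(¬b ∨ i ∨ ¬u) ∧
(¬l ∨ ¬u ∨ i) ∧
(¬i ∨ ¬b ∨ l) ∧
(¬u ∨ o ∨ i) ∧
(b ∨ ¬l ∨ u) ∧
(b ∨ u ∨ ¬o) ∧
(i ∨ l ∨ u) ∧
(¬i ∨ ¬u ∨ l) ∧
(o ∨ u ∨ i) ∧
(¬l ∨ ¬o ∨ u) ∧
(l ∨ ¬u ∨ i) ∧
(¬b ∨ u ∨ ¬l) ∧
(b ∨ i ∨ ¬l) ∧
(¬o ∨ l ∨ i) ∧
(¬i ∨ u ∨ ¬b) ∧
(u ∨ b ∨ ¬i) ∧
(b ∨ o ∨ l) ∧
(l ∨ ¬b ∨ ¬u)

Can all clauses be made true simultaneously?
Yes

Yes, the formula is satisfiable.

One satisfying assignment is: b=False, o=False, u=True, l=True, i=True

Verification: With this assignment, all 18 clauses evaluate to true.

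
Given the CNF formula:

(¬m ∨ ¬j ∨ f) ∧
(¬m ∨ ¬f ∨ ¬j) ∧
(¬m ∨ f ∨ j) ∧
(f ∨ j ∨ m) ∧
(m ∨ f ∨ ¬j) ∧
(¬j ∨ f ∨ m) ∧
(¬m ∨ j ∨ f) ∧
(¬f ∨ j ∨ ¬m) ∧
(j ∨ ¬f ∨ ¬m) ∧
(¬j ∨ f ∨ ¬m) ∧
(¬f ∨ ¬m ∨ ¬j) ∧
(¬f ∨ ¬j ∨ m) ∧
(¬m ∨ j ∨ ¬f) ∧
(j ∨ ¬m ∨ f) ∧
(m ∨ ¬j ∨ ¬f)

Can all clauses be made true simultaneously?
Yes

Yes, the formula is satisfiable.

One satisfying assignment is: f=True, j=False, m=False

Verification: With this assignment, all 15 clauses evaluate to true.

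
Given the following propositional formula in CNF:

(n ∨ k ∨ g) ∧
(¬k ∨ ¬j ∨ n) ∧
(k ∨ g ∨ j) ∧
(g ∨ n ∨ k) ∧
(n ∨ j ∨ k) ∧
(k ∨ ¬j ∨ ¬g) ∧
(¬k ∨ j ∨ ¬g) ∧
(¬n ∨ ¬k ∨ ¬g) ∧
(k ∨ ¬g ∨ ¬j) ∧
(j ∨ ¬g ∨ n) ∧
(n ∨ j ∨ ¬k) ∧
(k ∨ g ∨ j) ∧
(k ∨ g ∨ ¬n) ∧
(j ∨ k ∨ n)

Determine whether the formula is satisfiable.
Yes

Yes, the formula is satisfiable.

One satisfying assignment is: j=False, n=True, g=False, k=True

Verification: With this assignment, all 14 clauses evaluate to true.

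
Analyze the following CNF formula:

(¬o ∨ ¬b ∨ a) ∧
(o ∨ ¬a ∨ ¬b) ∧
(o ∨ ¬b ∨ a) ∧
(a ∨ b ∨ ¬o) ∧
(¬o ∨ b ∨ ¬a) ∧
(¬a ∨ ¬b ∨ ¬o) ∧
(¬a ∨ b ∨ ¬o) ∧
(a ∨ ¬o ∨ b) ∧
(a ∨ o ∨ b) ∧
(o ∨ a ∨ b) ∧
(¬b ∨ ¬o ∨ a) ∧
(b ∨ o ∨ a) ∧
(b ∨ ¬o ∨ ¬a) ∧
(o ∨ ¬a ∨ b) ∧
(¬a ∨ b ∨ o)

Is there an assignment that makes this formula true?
No

No, the formula is not satisfiable.

No assignment of truth values to the variables can make all 15 clauses true simultaneously.

The formula is UNSAT (unsatisfiable).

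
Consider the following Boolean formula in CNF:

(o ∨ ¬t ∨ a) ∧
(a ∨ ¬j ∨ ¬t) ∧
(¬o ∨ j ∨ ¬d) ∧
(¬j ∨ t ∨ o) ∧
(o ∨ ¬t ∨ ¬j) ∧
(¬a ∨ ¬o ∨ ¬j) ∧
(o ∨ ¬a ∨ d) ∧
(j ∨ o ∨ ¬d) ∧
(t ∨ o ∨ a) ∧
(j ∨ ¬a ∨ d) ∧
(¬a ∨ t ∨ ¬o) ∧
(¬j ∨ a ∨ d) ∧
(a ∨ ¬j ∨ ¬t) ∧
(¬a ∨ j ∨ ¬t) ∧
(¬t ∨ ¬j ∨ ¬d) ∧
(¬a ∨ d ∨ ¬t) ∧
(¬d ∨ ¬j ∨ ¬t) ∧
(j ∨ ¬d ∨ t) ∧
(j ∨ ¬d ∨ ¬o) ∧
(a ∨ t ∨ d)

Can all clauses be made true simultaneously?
Yes

Yes, the formula is satisfiable.

One satisfying assignment is: a=False, d=False, j=False, o=True, t=True

Verification: With this assignment, all 20 clauses evaluate to true.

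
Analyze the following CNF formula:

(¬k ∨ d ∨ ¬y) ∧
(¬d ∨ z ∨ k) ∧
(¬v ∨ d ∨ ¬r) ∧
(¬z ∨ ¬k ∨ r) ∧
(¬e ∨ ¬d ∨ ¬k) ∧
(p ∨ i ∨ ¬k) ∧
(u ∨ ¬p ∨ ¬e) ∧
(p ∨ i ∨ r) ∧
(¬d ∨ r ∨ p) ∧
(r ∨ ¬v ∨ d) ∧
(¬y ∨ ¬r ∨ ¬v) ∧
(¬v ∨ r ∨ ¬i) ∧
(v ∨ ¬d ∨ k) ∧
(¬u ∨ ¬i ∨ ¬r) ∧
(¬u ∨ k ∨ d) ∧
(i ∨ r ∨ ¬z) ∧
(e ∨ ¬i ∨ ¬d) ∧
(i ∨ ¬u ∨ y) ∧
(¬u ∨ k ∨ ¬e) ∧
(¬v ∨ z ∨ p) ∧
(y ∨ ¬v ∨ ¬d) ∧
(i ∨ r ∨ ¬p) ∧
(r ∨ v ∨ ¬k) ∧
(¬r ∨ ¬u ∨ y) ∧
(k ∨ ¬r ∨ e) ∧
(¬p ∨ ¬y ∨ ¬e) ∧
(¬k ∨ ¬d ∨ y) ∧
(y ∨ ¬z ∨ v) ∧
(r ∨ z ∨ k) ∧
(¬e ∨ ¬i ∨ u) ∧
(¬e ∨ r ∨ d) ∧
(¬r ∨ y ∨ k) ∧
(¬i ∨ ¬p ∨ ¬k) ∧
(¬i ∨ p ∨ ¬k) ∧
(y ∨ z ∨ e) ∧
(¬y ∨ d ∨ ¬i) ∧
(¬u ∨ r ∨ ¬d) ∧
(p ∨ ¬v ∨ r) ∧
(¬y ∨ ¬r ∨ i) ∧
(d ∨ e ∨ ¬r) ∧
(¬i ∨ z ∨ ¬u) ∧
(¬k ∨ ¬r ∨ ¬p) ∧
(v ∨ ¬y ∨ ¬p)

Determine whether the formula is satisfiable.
No

No, the formula is not satisfiable.

No assignment of truth values to the variables can make all 43 clauses true simultaneously.

The formula is UNSAT (unsatisfiable).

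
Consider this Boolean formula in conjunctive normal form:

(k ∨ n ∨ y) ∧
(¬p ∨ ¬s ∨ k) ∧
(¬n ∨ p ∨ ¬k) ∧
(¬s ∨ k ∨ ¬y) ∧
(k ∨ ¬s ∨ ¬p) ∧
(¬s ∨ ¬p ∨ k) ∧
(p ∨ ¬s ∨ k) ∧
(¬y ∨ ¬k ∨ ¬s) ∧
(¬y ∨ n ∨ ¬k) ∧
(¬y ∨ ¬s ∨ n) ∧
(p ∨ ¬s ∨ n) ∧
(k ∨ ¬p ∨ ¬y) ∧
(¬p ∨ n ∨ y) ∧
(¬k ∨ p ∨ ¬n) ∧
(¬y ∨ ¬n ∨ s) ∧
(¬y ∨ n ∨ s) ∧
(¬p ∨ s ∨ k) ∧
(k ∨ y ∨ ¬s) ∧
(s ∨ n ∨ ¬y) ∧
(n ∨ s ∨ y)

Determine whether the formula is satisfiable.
Yes

Yes, the formula is satisfiable.

One satisfying assignment is: n=True, p=False, y=False, s=False, k=False

Verification: With this assignment, all 20 clauses evaluate to true.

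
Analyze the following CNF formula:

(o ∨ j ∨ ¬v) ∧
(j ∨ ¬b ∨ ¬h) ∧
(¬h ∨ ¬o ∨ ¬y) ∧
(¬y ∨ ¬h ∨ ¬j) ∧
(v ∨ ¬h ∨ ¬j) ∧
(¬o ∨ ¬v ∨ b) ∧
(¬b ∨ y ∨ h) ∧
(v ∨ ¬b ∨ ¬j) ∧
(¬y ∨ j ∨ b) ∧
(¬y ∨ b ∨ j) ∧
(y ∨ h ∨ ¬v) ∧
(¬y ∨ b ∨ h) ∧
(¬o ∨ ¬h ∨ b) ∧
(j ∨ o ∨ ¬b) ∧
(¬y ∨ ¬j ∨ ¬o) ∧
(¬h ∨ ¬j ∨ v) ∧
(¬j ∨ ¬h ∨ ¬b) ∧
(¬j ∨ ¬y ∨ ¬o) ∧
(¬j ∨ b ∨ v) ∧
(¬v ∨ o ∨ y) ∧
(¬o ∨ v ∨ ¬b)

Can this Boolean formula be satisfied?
Yes

Yes, the formula is satisfiable.

One satisfying assignment is: h=False, y=False, o=False, v=False, b=False, j=False

Verification: With this assignment, all 21 clauses evaluate to true.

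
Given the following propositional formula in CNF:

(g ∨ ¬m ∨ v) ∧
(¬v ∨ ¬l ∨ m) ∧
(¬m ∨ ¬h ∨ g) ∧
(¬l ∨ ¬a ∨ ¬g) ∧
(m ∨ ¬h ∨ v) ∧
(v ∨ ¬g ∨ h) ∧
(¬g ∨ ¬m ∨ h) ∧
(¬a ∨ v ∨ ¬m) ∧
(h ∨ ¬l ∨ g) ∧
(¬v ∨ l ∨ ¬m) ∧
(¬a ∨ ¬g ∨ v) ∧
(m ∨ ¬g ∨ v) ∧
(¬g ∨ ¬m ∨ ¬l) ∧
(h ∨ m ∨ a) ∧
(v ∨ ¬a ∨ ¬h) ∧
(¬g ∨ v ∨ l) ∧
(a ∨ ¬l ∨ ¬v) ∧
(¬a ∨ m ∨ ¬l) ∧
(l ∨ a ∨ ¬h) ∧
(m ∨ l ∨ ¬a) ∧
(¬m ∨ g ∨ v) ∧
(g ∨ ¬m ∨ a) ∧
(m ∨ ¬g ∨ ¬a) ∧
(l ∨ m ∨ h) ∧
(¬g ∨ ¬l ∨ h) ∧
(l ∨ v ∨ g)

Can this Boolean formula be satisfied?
No

No, the formula is not satisfiable.

No assignment of truth values to the variables can make all 26 clauses true simultaneously.

The formula is UNSAT (unsatisfiable).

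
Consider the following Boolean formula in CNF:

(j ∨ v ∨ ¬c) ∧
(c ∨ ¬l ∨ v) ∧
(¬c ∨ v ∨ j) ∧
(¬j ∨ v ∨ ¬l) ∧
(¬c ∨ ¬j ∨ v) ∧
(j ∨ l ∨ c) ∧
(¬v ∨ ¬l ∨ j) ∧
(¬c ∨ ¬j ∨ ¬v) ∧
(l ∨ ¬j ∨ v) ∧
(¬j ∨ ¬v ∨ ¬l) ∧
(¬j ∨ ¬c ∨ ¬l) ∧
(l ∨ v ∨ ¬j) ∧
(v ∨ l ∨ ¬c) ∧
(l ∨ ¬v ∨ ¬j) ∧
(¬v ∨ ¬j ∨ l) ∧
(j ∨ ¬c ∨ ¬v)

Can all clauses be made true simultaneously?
No

No, the formula is not satisfiable.

No assignment of truth values to the variables can make all 16 clauses true simultaneously.

The formula is UNSAT (unsatisfiable).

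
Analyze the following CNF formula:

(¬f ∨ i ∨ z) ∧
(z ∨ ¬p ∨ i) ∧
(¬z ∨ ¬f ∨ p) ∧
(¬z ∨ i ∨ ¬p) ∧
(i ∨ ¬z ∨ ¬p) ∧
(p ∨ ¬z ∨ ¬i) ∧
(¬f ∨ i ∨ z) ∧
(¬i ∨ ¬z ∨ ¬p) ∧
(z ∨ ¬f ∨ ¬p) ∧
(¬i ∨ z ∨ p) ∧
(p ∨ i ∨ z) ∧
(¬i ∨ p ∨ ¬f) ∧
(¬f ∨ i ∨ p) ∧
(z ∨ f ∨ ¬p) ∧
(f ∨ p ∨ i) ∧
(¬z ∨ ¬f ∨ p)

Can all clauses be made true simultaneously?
No

No, the formula is not satisfiable.

No assignment of truth values to the variables can make all 16 clauses true simultaneously.

The formula is UNSAT (unsatisfiable).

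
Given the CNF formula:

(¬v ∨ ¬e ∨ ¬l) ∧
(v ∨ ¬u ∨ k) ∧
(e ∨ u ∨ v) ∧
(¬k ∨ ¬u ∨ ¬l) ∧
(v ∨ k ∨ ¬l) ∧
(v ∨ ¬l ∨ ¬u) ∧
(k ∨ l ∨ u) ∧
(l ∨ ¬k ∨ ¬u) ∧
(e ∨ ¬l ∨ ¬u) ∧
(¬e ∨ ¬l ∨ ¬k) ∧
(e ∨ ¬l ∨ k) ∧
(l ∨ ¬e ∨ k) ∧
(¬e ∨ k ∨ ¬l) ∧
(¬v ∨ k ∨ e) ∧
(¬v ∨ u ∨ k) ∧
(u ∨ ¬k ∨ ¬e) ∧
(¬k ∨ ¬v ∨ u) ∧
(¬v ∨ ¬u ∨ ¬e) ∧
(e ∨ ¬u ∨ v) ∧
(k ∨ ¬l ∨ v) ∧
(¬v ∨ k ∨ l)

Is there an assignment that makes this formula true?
No

No, the formula is not satisfiable.

No assignment of truth values to the variables can make all 21 clauses true simultaneously.

The formula is UNSAT (unsatisfiable).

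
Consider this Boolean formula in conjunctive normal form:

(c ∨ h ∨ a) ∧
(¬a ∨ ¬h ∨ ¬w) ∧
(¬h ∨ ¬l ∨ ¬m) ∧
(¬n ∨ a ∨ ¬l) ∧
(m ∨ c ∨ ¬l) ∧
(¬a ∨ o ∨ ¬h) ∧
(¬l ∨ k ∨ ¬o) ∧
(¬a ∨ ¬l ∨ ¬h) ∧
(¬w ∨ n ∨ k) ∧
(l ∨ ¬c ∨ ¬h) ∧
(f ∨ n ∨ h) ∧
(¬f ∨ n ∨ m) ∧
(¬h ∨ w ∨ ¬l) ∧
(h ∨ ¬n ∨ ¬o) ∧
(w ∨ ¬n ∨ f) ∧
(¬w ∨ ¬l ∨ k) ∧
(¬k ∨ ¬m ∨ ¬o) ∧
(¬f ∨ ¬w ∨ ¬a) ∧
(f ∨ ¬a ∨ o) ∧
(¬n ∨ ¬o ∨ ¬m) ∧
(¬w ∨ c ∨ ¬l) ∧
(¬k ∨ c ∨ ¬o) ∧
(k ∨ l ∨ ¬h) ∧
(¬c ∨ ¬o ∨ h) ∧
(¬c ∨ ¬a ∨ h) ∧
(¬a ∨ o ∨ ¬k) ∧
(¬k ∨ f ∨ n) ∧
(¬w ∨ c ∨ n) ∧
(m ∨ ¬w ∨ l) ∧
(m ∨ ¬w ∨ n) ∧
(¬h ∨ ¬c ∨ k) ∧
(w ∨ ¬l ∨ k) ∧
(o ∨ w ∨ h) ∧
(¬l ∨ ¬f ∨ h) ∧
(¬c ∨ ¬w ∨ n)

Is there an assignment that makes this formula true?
Yes

Yes, the formula is satisfiable.

One satisfying assignment is: l=False, o=False, m=True, f=False, c=True, a=False, k=False, h=False, w=True, n=True

Verification: With this assignment, all 35 clauses evaluate to true.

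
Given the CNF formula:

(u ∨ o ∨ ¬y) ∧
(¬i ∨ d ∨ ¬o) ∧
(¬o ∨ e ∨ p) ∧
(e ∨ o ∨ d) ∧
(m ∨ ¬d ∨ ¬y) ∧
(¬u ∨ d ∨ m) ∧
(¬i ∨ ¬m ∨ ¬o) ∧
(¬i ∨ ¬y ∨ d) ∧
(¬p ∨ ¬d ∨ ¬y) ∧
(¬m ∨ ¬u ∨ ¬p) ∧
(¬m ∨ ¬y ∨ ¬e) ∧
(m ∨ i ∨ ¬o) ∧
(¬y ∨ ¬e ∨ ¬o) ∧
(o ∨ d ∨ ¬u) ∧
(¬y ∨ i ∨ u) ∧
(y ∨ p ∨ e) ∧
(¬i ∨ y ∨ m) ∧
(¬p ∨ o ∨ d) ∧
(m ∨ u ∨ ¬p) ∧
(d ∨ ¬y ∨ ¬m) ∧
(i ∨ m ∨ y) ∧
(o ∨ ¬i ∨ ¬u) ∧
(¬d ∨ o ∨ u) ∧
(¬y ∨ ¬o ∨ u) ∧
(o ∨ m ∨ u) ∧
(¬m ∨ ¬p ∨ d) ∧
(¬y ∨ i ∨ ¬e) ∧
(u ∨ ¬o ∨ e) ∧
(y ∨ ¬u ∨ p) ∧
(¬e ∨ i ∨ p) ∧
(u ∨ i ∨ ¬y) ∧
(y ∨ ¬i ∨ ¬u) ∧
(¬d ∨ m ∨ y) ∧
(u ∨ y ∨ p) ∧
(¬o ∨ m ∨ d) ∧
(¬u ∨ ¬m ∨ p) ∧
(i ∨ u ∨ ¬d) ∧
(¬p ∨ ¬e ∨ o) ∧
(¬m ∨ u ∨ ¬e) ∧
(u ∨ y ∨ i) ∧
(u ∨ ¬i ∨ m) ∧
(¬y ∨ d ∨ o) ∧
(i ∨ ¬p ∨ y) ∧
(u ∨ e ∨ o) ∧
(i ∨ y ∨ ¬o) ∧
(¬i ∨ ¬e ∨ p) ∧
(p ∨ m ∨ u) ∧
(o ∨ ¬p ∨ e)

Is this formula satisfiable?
No

No, the formula is not satisfiable.

No assignment of truth values to the variables can make all 48 clauses true simultaneously.

The formula is UNSAT (unsatisfiable).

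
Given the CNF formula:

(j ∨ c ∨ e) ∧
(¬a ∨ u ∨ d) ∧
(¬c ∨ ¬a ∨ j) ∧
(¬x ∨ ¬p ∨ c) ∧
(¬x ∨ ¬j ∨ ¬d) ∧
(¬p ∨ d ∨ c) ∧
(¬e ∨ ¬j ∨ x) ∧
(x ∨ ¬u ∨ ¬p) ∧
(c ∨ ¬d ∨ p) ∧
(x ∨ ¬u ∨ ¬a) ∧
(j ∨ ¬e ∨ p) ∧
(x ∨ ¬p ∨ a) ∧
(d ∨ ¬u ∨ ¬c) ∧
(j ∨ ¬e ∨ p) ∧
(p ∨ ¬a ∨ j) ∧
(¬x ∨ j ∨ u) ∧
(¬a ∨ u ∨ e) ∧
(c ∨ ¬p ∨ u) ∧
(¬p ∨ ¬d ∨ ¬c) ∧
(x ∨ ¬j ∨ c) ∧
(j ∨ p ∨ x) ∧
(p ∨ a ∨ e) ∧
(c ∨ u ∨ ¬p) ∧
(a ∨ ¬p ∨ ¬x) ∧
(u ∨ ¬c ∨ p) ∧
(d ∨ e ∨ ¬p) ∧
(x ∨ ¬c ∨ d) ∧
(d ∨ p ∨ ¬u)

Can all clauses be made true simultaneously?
Yes

Yes, the formula is satisfiable.

One satisfying assignment is: u=False, d=False, a=False, p=False, c=False, x=True, j=True, e=True

Verification: With this assignment, all 28 clauses evaluate to true.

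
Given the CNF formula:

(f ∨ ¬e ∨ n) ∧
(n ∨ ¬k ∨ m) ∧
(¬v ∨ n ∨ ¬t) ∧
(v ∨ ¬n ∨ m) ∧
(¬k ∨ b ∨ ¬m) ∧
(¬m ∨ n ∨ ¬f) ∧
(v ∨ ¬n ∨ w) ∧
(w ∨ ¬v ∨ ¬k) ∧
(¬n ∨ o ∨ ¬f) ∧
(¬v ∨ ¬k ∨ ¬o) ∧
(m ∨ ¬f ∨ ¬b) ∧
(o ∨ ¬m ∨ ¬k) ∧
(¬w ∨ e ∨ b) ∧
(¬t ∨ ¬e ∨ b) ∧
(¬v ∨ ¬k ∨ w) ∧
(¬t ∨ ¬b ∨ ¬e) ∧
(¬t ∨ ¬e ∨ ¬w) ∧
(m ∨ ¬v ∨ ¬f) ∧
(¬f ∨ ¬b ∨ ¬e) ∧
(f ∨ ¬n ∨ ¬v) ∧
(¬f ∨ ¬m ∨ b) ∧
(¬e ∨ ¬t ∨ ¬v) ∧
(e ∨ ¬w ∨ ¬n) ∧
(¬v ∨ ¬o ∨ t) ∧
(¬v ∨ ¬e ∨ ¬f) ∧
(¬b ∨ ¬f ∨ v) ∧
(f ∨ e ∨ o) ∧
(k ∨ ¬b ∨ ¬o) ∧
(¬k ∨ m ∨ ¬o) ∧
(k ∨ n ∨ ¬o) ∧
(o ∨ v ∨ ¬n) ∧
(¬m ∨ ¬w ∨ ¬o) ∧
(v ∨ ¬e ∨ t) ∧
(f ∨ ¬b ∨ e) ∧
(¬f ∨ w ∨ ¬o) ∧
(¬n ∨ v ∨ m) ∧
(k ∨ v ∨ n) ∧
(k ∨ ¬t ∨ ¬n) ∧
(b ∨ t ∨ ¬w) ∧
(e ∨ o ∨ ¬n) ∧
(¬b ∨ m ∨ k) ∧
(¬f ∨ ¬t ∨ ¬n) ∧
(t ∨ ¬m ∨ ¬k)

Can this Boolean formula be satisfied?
No

No, the formula is not satisfiable.

No assignment of truth values to the variables can make all 43 clauses true simultaneously.

The formula is UNSAT (unsatisfiable).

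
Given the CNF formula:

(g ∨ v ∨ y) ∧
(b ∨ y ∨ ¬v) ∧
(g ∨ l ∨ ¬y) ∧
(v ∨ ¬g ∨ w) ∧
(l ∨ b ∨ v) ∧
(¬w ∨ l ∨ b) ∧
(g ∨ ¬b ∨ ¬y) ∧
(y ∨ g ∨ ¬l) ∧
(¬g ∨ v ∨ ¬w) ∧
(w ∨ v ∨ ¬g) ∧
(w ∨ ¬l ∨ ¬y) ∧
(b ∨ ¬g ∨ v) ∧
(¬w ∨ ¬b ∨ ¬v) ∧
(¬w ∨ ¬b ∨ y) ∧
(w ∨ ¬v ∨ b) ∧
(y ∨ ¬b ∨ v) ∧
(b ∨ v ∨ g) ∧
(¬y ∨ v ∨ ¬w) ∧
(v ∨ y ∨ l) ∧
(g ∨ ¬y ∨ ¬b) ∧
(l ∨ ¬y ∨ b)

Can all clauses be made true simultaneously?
Yes

Yes, the formula is satisfiable.

One satisfying assignment is: l=False, g=True, w=False, y=False, v=True, b=True

Verification: With this assignment, all 21 clauses evaluate to true.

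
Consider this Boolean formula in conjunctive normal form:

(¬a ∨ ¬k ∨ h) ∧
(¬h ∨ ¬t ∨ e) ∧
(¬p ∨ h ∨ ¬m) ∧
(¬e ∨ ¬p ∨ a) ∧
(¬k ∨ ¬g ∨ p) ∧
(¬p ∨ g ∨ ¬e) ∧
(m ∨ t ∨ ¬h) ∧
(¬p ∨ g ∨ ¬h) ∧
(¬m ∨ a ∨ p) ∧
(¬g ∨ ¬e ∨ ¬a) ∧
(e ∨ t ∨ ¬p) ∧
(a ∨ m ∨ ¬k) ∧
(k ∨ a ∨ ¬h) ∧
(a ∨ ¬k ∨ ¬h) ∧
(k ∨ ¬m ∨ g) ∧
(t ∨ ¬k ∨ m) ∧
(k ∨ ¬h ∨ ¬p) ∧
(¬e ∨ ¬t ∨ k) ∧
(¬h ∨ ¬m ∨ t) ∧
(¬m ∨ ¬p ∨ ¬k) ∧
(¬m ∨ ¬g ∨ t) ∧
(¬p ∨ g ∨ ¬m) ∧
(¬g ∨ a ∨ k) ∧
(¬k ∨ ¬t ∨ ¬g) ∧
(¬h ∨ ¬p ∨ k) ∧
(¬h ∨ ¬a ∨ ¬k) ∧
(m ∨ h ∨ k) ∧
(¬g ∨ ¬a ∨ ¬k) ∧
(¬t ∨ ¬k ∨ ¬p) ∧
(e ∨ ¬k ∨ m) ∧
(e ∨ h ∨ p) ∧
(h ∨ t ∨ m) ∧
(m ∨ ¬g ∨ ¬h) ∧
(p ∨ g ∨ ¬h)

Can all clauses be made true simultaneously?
No

No, the formula is not satisfiable.

No assignment of truth values to the variables can make all 34 clauses true simultaneously.

The formula is UNSAT (unsatisfiable).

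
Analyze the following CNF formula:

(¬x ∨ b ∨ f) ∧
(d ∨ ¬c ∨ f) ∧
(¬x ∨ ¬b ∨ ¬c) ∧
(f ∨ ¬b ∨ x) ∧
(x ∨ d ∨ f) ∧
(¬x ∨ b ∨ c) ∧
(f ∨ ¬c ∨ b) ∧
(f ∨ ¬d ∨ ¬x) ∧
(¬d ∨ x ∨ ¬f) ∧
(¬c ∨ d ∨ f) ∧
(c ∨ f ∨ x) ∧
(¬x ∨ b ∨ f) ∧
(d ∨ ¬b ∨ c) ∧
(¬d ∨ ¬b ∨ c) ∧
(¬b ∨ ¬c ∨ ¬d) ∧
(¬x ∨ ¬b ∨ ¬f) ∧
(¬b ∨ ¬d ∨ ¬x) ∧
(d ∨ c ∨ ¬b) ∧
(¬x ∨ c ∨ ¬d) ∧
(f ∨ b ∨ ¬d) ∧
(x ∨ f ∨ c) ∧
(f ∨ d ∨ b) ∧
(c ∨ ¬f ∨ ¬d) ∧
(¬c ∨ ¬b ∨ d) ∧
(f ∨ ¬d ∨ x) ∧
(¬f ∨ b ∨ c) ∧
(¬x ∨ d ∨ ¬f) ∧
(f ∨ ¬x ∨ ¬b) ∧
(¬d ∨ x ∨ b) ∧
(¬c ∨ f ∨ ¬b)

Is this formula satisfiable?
Yes

Yes, the formula is satisfiable.

One satisfying assignment is: c=True, b=False, f=True, x=False, d=False

Verification: With this assignment, all 30 clauses evaluate to true.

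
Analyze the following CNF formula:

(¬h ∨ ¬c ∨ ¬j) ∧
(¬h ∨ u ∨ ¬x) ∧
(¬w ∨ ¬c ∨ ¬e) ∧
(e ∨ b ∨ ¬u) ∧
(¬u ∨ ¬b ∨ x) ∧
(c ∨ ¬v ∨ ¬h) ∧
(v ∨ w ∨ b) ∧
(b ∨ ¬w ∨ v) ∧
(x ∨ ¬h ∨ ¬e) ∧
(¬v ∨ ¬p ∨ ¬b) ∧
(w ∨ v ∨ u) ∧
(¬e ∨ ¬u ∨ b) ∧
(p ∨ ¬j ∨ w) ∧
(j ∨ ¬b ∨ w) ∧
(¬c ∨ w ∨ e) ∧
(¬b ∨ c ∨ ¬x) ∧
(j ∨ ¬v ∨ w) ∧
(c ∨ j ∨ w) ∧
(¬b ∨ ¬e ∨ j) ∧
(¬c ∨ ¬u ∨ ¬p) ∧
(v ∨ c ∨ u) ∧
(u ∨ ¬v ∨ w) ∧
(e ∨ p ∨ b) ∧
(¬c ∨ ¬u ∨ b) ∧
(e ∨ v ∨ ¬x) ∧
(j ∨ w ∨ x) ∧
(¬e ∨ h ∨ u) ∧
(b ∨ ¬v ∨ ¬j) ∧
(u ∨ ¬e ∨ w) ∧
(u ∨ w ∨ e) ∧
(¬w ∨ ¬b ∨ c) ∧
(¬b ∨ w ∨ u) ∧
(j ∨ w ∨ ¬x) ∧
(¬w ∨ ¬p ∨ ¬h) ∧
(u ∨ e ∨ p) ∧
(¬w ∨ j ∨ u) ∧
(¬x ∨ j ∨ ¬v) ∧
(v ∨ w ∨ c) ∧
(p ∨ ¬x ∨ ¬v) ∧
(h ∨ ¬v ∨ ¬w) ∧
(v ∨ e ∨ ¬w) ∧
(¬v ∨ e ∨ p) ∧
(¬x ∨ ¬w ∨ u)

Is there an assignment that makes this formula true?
No

No, the formula is not satisfiable.

No assignment of truth values to the variables can make all 43 clauses true simultaneously.

The formula is UNSAT (unsatisfiable).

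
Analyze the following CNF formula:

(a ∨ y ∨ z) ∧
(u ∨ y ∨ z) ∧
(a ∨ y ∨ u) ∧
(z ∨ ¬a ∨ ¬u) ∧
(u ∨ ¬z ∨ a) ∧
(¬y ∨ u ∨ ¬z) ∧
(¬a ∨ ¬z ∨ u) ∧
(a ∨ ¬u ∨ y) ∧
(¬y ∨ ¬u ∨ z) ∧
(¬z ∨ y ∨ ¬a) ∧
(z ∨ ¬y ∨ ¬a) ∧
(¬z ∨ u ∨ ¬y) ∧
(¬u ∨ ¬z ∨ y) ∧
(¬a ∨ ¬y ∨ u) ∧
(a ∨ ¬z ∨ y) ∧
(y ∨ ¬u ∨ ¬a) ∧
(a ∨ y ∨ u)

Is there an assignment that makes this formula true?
Yes

Yes, the formula is satisfiable.

One satisfying assignment is: z=False, u=False, y=True, a=False

Verification: With this assignment, all 17 clauses evaluate to true.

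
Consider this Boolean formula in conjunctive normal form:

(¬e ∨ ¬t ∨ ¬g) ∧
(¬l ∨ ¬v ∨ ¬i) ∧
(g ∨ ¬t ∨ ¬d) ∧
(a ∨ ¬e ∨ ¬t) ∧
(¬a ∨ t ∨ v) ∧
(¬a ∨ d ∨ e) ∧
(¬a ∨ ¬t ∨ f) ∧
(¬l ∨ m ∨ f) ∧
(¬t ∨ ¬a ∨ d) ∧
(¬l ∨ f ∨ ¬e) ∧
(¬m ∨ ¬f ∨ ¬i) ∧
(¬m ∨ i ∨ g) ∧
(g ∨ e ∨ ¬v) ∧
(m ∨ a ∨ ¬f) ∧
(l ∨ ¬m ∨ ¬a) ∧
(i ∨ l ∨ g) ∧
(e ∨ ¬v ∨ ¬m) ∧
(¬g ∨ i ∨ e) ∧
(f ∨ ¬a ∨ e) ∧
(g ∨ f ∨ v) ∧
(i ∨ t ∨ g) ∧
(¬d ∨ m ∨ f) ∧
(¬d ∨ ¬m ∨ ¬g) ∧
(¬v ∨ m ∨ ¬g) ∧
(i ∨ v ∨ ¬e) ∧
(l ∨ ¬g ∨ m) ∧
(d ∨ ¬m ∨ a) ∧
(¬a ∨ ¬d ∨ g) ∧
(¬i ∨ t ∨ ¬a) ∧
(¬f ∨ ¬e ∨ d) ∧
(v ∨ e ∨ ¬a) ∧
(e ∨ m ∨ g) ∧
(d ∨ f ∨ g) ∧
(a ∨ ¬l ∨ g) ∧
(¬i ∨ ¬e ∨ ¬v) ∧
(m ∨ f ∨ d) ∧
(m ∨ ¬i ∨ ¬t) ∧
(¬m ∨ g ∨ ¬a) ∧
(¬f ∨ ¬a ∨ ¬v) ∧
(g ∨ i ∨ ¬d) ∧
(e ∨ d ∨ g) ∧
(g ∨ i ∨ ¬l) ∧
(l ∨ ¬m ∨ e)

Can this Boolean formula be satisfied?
No

No, the formula is not satisfiable.

No assignment of truth values to the variables can make all 43 clauses true simultaneously.

The formula is UNSAT (unsatisfiable).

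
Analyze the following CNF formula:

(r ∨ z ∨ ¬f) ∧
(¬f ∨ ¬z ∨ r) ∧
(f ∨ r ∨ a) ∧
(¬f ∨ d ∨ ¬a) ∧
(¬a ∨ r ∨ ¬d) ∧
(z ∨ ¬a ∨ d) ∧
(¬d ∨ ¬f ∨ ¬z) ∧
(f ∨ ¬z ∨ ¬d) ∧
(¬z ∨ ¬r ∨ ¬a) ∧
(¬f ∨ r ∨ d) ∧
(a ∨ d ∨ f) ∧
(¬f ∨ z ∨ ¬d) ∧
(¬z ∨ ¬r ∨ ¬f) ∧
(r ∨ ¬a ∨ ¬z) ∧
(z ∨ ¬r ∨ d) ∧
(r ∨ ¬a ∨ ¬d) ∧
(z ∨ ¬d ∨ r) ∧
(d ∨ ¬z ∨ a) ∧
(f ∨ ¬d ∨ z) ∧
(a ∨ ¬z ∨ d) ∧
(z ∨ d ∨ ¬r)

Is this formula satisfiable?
No

No, the formula is not satisfiable.

No assignment of truth values to the variables can make all 21 clauses true simultaneously.

The formula is UNSAT (unsatisfiable).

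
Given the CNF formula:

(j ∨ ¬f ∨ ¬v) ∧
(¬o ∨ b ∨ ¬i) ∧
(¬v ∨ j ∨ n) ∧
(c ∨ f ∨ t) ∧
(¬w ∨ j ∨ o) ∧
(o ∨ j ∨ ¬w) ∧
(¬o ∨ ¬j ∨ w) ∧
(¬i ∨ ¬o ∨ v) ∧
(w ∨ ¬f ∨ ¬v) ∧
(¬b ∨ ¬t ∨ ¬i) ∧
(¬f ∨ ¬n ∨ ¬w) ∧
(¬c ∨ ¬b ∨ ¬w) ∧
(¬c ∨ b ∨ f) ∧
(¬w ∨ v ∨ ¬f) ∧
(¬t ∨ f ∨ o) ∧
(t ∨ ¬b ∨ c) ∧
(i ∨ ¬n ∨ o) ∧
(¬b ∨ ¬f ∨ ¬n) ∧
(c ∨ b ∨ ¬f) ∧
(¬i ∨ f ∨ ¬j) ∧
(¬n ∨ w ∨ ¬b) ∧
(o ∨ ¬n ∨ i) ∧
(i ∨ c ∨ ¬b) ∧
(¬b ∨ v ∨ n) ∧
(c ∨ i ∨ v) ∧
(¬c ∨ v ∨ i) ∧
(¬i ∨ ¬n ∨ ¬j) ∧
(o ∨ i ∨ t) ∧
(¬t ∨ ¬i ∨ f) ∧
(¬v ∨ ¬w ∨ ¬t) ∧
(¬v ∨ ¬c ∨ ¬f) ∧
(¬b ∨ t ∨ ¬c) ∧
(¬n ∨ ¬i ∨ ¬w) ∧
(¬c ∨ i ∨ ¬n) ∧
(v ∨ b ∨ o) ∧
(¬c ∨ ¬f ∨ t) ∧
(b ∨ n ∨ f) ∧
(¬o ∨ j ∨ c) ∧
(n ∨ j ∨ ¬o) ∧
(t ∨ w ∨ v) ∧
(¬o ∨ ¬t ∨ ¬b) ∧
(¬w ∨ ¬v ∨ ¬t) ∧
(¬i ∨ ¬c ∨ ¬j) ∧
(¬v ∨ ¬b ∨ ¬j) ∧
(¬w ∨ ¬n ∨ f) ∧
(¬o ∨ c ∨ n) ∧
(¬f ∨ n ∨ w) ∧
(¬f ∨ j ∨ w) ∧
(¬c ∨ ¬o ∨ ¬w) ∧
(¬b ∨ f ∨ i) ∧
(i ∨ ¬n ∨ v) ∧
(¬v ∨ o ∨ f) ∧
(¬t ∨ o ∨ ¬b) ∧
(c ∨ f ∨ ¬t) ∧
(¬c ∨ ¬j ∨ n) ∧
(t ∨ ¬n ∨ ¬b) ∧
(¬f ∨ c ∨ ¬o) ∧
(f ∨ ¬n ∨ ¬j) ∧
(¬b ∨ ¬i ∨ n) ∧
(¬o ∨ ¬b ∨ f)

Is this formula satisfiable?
No

No, the formula is not satisfiable.

No assignment of truth values to the variables can make all 60 clauses true simultaneously.

The formula is UNSAT (unsatisfiable).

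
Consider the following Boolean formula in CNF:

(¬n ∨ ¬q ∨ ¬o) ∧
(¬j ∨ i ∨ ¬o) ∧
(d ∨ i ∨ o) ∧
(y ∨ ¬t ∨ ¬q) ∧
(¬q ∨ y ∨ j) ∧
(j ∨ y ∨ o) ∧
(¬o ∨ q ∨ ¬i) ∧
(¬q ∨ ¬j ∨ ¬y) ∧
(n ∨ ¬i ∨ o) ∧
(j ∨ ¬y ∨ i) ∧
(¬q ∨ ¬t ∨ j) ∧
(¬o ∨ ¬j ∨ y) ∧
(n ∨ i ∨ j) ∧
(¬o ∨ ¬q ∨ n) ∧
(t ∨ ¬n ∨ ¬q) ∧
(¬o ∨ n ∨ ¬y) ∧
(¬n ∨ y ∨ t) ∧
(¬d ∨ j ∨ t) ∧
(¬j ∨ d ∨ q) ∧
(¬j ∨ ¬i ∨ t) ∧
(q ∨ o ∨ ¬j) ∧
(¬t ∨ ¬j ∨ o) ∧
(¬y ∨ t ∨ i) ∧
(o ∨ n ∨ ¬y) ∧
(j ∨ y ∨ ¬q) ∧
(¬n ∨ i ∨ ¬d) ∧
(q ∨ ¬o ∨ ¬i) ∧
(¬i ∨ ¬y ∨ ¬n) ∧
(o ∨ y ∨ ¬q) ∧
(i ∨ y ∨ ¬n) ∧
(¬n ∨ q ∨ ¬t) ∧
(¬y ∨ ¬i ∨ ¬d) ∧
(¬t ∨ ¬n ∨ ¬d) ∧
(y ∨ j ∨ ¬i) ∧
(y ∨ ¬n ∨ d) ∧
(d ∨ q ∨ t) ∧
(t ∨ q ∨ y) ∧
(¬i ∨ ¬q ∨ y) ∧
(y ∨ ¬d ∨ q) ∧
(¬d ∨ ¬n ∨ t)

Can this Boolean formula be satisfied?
No

No, the formula is not satisfiable.

No assignment of truth values to the variables can make all 40 clauses true simultaneously.

The formula is UNSAT (unsatisfiable).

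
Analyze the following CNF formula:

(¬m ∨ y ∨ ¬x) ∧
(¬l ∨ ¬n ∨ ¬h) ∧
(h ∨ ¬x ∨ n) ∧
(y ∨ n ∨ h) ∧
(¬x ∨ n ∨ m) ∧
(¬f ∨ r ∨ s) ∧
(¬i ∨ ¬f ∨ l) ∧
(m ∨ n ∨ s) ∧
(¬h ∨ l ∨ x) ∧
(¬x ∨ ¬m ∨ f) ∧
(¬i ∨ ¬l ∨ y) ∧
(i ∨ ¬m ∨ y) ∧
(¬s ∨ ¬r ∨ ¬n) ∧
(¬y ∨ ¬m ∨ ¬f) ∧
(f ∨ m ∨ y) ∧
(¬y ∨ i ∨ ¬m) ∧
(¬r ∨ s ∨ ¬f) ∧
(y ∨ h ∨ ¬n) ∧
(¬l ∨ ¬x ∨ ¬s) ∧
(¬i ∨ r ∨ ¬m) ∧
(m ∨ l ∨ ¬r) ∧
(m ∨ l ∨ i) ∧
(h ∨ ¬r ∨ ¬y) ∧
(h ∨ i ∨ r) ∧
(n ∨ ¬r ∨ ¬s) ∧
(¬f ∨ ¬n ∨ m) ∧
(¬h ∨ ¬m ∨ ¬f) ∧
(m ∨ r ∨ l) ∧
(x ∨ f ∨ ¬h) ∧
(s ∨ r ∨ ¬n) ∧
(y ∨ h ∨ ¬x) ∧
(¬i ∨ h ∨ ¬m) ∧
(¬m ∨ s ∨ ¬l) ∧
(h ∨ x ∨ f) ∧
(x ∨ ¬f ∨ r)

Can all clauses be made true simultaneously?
No

No, the formula is not satisfiable.

No assignment of truth values to the variables can make all 35 clauses true simultaneously.

The formula is UNSAT (unsatisfiable).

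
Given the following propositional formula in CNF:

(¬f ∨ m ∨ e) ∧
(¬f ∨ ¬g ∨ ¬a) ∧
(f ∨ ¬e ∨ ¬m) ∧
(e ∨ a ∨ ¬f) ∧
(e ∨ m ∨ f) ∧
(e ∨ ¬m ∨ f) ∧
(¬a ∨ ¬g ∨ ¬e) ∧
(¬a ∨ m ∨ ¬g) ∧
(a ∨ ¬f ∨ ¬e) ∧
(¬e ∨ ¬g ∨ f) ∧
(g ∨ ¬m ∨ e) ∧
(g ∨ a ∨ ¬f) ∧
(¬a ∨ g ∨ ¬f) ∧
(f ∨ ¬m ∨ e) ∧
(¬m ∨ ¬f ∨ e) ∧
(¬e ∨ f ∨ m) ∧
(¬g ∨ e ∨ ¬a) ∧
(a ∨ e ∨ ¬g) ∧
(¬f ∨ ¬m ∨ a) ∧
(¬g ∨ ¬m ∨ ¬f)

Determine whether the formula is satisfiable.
No

No, the formula is not satisfiable.

No assignment of truth values to the variables can make all 20 clauses true simultaneously.

The formula is UNSAT (unsatisfiable).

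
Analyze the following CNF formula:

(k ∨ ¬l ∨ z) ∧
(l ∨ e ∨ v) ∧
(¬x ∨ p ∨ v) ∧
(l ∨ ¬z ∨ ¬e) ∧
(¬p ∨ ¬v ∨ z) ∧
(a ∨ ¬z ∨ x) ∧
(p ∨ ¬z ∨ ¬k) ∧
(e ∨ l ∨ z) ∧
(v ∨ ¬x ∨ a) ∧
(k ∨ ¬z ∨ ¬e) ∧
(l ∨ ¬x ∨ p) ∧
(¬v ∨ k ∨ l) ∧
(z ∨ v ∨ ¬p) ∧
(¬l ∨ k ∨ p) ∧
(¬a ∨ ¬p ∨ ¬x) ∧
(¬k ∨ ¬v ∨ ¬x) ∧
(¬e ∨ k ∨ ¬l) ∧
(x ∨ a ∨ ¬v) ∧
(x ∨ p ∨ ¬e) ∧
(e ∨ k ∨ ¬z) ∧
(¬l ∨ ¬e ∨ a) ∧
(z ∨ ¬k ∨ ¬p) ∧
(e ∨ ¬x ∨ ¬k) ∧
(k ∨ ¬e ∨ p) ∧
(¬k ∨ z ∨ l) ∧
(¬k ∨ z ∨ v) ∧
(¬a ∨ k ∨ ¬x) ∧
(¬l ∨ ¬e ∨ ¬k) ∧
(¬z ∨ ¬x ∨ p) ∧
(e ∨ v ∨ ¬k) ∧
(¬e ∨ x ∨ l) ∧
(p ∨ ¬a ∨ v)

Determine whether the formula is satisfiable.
Yes

Yes, the formula is satisfiable.

One satisfying assignment is: a=True, p=False, x=False, l=True, k=True, v=True, z=False, e=False

Verification: With this assignment, all 32 clauses evaluate to true.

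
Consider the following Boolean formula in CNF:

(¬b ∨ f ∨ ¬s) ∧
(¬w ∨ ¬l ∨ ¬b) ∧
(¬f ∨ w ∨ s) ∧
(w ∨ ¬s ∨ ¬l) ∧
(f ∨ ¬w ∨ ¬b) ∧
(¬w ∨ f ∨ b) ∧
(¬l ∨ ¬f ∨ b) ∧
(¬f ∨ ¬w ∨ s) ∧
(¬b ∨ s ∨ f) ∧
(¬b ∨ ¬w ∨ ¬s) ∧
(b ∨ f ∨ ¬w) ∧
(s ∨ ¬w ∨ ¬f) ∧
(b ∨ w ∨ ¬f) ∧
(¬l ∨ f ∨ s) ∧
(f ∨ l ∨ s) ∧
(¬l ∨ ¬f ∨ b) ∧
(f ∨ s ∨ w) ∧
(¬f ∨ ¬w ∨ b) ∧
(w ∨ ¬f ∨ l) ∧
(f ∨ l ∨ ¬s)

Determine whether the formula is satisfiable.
No

No, the formula is not satisfiable.

No assignment of truth values to the variables can make all 20 clauses true simultaneously.

The formula is UNSAT (unsatisfiable).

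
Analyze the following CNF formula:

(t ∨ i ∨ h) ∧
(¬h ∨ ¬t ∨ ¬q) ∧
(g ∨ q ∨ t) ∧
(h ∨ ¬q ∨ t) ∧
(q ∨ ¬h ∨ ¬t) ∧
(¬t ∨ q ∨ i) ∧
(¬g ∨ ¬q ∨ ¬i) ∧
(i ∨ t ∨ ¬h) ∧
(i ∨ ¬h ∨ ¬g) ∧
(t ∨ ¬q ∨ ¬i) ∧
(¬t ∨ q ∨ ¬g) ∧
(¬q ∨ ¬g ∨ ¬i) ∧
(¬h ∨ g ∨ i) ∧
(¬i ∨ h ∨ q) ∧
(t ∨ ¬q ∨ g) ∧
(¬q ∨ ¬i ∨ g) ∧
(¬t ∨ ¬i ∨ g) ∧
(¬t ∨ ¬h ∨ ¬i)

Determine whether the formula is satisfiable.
Yes

Yes, the formula is satisfiable.

One satisfying assignment is: q=False, t=False, h=True, i=True, g=True

Verification: With this assignment, all 18 clauses evaluate to true.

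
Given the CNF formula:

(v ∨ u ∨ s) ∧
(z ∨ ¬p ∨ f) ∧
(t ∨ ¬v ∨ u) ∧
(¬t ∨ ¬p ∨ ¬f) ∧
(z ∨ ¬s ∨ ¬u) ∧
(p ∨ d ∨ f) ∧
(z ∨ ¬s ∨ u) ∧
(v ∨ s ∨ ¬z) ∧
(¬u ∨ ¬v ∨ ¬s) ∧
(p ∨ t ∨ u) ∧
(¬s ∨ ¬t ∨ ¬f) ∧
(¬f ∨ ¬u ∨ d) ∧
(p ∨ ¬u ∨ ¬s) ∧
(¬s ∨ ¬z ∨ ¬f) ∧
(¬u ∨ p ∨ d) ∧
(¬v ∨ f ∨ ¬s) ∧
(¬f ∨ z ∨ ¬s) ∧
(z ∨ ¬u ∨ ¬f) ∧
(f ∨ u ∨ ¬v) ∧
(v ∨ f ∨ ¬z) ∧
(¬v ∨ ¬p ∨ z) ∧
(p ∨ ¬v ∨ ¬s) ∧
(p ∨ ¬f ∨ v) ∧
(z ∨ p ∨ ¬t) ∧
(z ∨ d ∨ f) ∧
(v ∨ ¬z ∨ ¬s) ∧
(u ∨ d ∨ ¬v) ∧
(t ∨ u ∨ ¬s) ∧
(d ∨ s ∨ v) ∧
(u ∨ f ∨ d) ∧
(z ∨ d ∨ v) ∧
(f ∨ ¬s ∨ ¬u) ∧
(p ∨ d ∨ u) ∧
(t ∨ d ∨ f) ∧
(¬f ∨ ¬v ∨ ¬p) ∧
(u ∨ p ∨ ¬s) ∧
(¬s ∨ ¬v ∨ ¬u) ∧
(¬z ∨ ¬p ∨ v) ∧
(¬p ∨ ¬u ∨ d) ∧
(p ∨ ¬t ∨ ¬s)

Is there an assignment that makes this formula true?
Yes

Yes, the formula is satisfiable.

One satisfying assignment is: u=False, p=False, v=True, d=True, f=True, t=True, s=False, z=True

Verification: With this assignment, all 40 clauses evaluate to true.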